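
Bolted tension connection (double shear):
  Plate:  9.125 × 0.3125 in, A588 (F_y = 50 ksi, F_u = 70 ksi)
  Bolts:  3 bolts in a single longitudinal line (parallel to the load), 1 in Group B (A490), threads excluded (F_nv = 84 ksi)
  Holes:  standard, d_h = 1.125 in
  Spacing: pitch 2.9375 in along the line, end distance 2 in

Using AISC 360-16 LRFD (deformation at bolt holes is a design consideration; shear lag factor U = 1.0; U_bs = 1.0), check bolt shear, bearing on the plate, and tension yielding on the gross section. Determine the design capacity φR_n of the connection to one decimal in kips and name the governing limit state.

Bolt shear: A_b = π(1)²/4 = 0.7854 in². φR_n = 0.75 × 84 × 0.7854 × 3 × 2 = 296.9 kips.
Bearing (0.3125 in plate, F_u = 70 ksi): end bolts L_c = 2 − 1.125/2 = 1.4375, R_n = min(1.2×1.4375×0.3125×70, 2.4×1×0.3125×70) = 37.734 kips/bolt; interior L_c = 2.9375 − 1.125 = 1.8125, R_n = 47.578 kips/bolt. φR_n = 0.75 × (1×37.734 + 2×47.578) = 99.7 kips.
Tension yield (gross): A_g = 9.125×0.3125 = 2.8516 in². φR_n = 0.90 × 50 × 2.8516 = 128.3 kips.
Governing: min(296.9, 99.7, 128.3) = 99.7 kips → bearing.

99.7 kips (bearing governs)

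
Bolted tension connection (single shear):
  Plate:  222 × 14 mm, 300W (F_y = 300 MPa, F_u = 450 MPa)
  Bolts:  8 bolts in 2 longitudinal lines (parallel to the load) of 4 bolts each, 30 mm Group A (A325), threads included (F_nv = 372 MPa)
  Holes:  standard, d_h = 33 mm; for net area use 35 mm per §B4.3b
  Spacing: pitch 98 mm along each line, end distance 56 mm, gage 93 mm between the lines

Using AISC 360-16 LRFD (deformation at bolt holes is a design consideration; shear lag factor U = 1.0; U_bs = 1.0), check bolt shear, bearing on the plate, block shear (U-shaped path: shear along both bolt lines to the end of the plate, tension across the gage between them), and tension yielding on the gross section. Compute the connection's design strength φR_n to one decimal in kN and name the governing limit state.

Bolt shear: A_b = π(30)²/4 = 706.86 mm². φR_n = 0.75 × 372 × 706.86 × 8 × 1 = 1577.7 kN.
Bearing (14 mm plate, F_u = 450 MPa): end bolts L_c = 56 − 33/2 = 39.5, R_n = min(1.2×39.5×14×450, 2.4×30×14×450) = 298.62 kN/bolt; interior L_c = 98 − 33 = 65, R_n = 453.6 kN/bolt. φR_n = 0.75 × (2×298.62 + 6×453.6) = 2489.1 kN.
Block shear: shear path 2×[56+3×98] = 2×350 mm, A_gv = 9800, A_nv = 2×(350 − 3.5×35)×14 = 6370 mm²; tension across gage: (93 − 1×35)×14 = 812 mm². R_n = min(0.6×450×6370, 0.6×300×9800) + 1.0×450×812 = min(1719.9, 1764) + 365.4 = 2085.3 kN. φR_n = 0.75 × 2085.3 = 1564.0 kN.
Tension yield (gross): A_g = 222×14 = 3108 mm². φR_n = 0.90 × 300 × 3108 = 839.2 kN.
Governing: min(1577.7, 2489.1, 1564.0, 839.2) = 839.2 kN → gross-section yield.

839.2 kN (gross-section yield governs)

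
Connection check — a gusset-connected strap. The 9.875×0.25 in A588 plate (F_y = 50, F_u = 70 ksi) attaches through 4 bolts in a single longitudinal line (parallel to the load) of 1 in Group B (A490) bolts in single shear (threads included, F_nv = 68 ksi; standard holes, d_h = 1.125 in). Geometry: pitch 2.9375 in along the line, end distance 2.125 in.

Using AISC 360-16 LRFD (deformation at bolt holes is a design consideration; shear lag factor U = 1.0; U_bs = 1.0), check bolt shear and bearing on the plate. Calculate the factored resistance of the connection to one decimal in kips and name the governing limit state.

Bolt shear: A_b = π(1)²/4 = 0.7854 in². φR_n = 0.75 × 68 × 0.7854 × 4 × 1 = 160.2 kips.
Bearing (0.25 in plate, F_u = 70 ksi): end bolts L_c = 2.125 − 1.125/2 = 1.5625, R_n = min(1.2×1.5625×0.25×70, 2.4×1×0.25×70) = 32.813 kips/bolt; interior L_c = 2.9375 − 1.125 = 1.8125, R_n = 38.063 kips/bolt. φR_n = 0.75 × (1×32.813 + 3×38.063) = 110.3 kips.
Governing: min(160.2, 110.3) = 110.3 kips → bearing.

110.3 kips (bearing governs)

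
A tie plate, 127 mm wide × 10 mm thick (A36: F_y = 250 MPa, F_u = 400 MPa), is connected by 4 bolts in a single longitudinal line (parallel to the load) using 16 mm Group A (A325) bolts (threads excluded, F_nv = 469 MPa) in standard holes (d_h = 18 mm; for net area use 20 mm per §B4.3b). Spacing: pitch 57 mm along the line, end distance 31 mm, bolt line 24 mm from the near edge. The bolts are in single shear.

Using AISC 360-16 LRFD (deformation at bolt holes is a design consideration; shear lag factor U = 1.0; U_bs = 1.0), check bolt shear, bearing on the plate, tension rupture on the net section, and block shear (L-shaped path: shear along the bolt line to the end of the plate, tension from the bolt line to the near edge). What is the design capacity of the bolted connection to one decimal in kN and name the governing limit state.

269.3 kN (block shear governs)

Bolt shear: A_b = π(16)²/4 = 201.06 mm². φR_n = 0.75 × 469 × 201.06 × 4 × 1 = 282.9 kN.
Bearing (10 mm plate, F_u = 400 MPa): end bolts L_c = 31 − 18/2 = 22, R_n = min(1.2×22×10×400, 2.4×16×10×400) = 105.6 kN/bolt; interior L_c = 57 − 18 = 39, R_n = 153.6 kN/bolt. φR_n = 0.75 × (1×105.6 + 3×153.6) = 424.8 kN.
Tension rupture (net): A_n = (127 − 1×20)×10 = 1070 mm² (U = 1.0, A_e = A_n). φR_n = 0.75 × 400 × 1070 = 321.0 kN.
Block shear: shear path 1×[31+3×57] = 1×202 mm, A_gv = 2020, A_nv = 1×(202 − 3.5×20)×10 = 1320 mm²; tension to near edge: (24 − 0.5×20)×10 = 140 mm². R_n = min(0.6×400×1320, 0.6×250×2020) + 1.0×400×140 = min(316.8, 303) + 56 = 359 kN. φR_n = 0.75 × 359 = 269.3 kN.
Governing: min(282.9, 424.8, 321.0, 269.3) = 269.3 kN → block shear.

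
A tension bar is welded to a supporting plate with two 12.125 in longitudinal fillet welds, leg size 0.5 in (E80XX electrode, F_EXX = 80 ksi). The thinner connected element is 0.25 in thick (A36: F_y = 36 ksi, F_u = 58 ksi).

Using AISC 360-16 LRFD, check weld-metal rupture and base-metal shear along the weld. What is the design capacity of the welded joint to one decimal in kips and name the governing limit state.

131.0 kips (base-metal shear governs)

Weld metal: throat = 0.707×0.5 = 0.3535 in, L = 2×12.125 = 24.25 in. φR_n = 0.75 × 0.6 × 80 × 0.3535 × 24.25 = 308.6 kips.
Base metal shear (0.25 in plate): yield φR_n = 1.0×0.6×36×0.25×24.25 = 131.0 kips; rupture φR_n = 0.75×0.6×58×0.25×24.25 = 158.2 kips; take 131.0 kips (yield).
Governing: min(308.6, 131.0) = 131.0 kips → base-metal shear.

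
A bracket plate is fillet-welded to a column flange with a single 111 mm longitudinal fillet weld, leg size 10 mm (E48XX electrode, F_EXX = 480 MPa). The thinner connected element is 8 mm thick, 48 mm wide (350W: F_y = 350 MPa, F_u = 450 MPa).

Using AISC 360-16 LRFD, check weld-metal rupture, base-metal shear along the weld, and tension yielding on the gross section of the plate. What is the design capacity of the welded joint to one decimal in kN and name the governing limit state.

Weld metal: throat = 0.707×10 = 7.07 mm, L = 111 mm. φR_n = 0.75 × 0.6 × 480 × 7.07 × 111 = 169.5 kN.
Base metal shear (8 mm plate): yield φR_n = 1.0×0.6×350×8×111 = 186.5 kN; rupture φR_n = 0.75×0.6×450×8×111 = 179.8 kN; take 179.8 kN (rupture).
Tension yield (gross): A_g = 48×8 = 384 mm². φR_n = 0.90 × 350 × 384 = 121.0 kN.
Governing: min(169.5, 179.8, 121.0) = 121.0 kN → gross-section yield.

121.0 kN (gross-section yield governs)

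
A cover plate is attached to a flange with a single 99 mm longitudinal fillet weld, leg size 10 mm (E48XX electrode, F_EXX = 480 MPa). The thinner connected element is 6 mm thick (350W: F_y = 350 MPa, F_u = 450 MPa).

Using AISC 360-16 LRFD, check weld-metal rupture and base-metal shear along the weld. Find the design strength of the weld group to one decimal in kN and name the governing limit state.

Weld metal: throat = 0.707×10 = 7.07 mm, L = 99 mm. φR_n = 0.75 × 0.6 × 480 × 7.07 × 99 = 151.2 kN.
Base metal shear (6 mm plate): yield φR_n = 1.0×0.6×350×6×99 = 124.7 kN; rupture φR_n = 0.75×0.6×450×6×99 = 120.3 kN; take 120.3 kN (rupture).
Governing: min(151.2, 120.3) = 120.3 kN → base-metal shear.

120.3 kN (base-metal shear governs)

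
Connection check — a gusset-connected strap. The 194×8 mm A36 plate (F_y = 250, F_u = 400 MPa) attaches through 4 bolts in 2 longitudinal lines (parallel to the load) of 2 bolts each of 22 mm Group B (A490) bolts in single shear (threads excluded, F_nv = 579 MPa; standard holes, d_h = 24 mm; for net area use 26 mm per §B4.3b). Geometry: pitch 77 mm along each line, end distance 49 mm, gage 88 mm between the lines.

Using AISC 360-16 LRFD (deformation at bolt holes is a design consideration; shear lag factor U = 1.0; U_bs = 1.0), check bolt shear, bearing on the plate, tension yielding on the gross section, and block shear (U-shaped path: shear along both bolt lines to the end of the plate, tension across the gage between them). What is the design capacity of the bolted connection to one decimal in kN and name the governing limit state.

349.2 kN (gross-section yield governs)

Bolt shear: A_b = π(22)²/4 = 380.13 mm². φR_n = 0.75 × 579 × 380.13 × 4 × 1 = 660.3 kN.
Bearing (8 mm plate, F_u = 400 MPa): end bolts L_c = 49 − 24/2 = 37, R_n = min(1.2×37×8×400, 2.4×22×8×400) = 142.08 kN/bolt; interior L_c = 77 − 24 = 53, R_n = 168.96 kN/bolt. φR_n = 0.75 × (2×142.08 + 2×168.96) = 466.6 kN.
Tension yield (gross): A_g = 194×8 = 1552 mm². φR_n = 0.90 × 250 × 1552 = 349.2 kN.
Block shear: shear path 2×[49+1×77] = 2×126 mm, A_gv = 2016, A_nv = 2×(126 − 1.5×26)×8 = 1392 mm²; tension across gage: (88 − 1×26)×8 = 496 mm². R_n = min(0.6×400×1392, 0.6×250×2016) + 1.0×400×496 = min(334.08, 302.4) + 198.4 = 500.8 kN. φR_n = 0.75 × 500.8 = 375.6 kN.
Governing: min(660.3, 466.6, 349.2, 375.6) = 349.2 kN → gross-section yield.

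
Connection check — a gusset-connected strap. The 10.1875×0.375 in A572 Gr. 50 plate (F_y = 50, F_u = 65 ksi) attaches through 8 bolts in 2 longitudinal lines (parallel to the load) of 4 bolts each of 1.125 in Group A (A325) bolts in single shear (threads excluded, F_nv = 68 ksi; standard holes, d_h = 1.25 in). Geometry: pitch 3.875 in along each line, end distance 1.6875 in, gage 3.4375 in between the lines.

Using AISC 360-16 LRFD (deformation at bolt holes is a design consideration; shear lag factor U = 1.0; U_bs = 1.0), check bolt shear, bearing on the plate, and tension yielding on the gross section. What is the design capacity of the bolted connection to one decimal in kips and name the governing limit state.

171.9 kips (gross-section yield governs)

Bolt shear: A_b = π(1.125)²/4 = 0.99402 in². φR_n = 0.75 × 68 × 0.99402 × 8 × 1 = 405.6 kips.
Bearing (0.375 in plate, F_u = 65 ksi): end bolts L_c = 1.6875 − 1.25/2 = 1.0625, R_n = min(1.2×1.0625×0.375×65, 2.4×1.125×0.375×65) = 31.078 kips/bolt; interior L_c = 3.875 − 1.25 = 2.625, R_n = 65.813 kips/bolt. φR_n = 0.75 × (2×31.078 + 6×65.813) = 342.8 kips.
Tension yield (gross): A_g = 10.1875×0.375 = 3.8203 in². φR_n = 0.90 × 50 × 3.8203 = 171.9 kips.
Governing: min(405.6, 342.8, 171.9) = 171.9 kips → gross-section yield.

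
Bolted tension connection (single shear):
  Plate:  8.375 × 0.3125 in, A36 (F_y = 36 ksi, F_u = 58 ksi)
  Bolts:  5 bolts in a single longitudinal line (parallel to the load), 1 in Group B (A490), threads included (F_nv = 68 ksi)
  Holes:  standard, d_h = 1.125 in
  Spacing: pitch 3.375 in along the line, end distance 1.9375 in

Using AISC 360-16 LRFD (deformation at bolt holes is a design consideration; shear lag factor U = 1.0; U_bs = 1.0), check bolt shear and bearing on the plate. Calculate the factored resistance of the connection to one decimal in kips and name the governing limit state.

152.9 kips (bearing governs)

Bolt shear: A_b = π(1)²/4 = 0.7854 in². φR_n = 0.75 × 68 × 0.7854 × 5 × 1 = 200.3 kips.
Bearing (0.3125 in plate, F_u = 58 ksi): end bolts L_c = 1.9375 − 1.125/2 = 1.375, R_n = min(1.2×1.375×0.3125×58, 2.4×1×0.3125×58) = 29.906 kips/bolt; interior L_c = 3.375 − 1.125 = 2.25, R_n = 43.5 kips/bolt. φR_n = 0.75 × (1×29.906 + 4×43.5) = 152.9 kips.
Governing: min(200.3, 152.9) = 152.9 kips → bearing.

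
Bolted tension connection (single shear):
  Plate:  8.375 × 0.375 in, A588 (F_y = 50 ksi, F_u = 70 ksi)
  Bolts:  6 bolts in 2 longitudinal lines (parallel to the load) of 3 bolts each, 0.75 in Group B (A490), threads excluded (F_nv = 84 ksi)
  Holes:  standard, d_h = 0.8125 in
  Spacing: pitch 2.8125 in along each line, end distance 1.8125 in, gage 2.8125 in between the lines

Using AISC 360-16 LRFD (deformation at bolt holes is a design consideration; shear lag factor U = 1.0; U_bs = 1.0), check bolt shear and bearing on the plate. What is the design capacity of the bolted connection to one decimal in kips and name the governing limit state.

167.0 kips (bolt shear governs)

Bolt shear: A_b = π(0.75)²/4 = 0.44179 in². φR_n = 0.75 × 84 × 0.44179 × 6 × 1 = 167.0 kips.
Bearing (0.375 in plate, F_u = 70 ksi): end bolts L_c = 1.8125 − 0.8125/2 = 1.40625, R_n = min(1.2×1.40625×0.375×70, 2.4×0.75×0.375×70) = 44.297 kips/bolt; interior L_c = 2.8125 − 0.8125 = 2, R_n = 47.25 kips/bolt. φR_n = 0.75 × (2×44.297 + 4×47.25) = 208.2 kips.
Governing: min(167.0, 208.2) = 167.0 kips → bolt shear.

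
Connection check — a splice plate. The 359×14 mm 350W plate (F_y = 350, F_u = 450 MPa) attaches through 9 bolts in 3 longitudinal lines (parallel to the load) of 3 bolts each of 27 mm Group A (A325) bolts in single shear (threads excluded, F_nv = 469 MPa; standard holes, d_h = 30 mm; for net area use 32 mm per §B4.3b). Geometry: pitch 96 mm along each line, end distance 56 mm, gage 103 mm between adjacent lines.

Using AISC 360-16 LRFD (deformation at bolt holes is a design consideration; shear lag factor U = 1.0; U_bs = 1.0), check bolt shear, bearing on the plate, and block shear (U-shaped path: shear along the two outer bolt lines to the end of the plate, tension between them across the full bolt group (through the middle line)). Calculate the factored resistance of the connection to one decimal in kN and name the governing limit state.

Bolt shear: A_b = π(27)²/4 = 572.56 mm². φR_n = 0.75 × 469 × 572.56 × 9 × 1 = 1812.6 kN.
Bearing (14 mm plate, F_u = 450 MPa): end bolts L_c = 56 − 30/2 = 41, R_n = min(1.2×41×14×450, 2.4×27×14×450) = 309.96 kN/bolt; interior L_c = 96 − 30 = 66, R_n = 408.24 kN/bolt. φR_n = 0.75 × (3×309.96 + 6×408.24) = 2534.5 kN.
Block shear: shear path 2×[56+2×96] = 2×248 mm, A_gv = 6944, A_nv = 2×(248 − 2.5×32)×14 = 4704 mm²; tension across gage: (206 − 2×32)×14 = 1988 mm². R_n = min(0.6×450×4704, 0.6×350×6944) + 1.0×450×1988 = min(1270.1, 1458.2) + 894.6 = 2164.7 kN. φR_n = 0.75 × 2164.7 = 1623.5 kN.
Governing: min(1812.6, 2534.5, 1623.5) = 1623.5 kN → block shear.

1623.5 kN (block shear governs)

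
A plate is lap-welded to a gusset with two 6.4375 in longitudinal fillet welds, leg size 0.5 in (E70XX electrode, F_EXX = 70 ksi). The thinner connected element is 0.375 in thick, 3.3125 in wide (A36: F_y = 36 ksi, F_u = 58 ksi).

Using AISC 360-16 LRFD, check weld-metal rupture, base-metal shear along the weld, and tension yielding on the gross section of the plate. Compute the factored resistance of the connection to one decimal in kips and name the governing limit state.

40.2 kips (gross-section yield governs)

Weld metal: throat = 0.707×0.5 = 0.3535 in, L = 2×6.4375 = 12.875 in. φR_n = 0.75 × 0.6 × 70 × 0.3535 × 12.875 = 143.4 kips.
Base metal shear (0.375 in plate): yield φR_n = 1.0×0.6×36×0.375×12.875 = 104.3 kips; rupture φR_n = 0.75×0.6×58×0.375×12.875 = 126.0 kips; take 104.3 kips (yield).
Tension yield (gross): A_g = 3.3125×0.375 = 1.2422 in². φR_n = 0.90 × 36 × 1.2422 = 40.2 kips.
Governing: min(143.4, 104.3, 40.2) = 40.2 kips → gross-section yield.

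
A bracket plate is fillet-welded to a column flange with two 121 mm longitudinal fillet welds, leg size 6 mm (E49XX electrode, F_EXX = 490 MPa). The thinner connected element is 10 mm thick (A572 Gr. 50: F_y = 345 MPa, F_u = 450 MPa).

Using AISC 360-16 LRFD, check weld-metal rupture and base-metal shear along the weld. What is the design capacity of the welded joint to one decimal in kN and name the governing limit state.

Weld metal: throat = 0.707×6 = 4.242 mm, L = 2×121 = 242 mm. φR_n = 0.75 × 0.6 × 490 × 4.242 × 242 = 226.4 kN.
Base metal shear (10 mm plate): yield φR_n = 1.0×0.6×345×10×242 = 500.9 kN; rupture φR_n = 0.75×0.6×450×10×242 = 490.1 kN; take 490.1 kN (rupture).
Governing: min(226.4, 490.1) = 226.4 kN → weld metal.

226.4 kN (weld metal governs)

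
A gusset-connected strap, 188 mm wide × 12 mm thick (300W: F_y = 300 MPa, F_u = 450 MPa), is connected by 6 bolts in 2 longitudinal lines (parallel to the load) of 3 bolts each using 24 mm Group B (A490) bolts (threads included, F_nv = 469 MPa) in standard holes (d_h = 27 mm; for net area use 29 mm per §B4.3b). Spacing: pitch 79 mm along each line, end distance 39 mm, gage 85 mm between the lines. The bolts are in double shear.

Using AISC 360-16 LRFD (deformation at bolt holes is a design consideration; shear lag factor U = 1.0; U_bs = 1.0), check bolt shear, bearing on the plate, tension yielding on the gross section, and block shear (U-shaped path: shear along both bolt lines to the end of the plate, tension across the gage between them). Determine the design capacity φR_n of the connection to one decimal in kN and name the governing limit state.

609.1 kN (gross-section yield governs)

Bolt shear: A_b = π(24)²/4 = 452.39 mm². φR_n = 0.75 × 469 × 452.39 × 6 × 2 = 1909.5 kN.
Bearing (12 mm plate, F_u = 450 MPa): end bolts L_c = 39 − 27/2 = 25.5, R_n = min(1.2×25.5×12×450, 2.4×24×12×450) = 165.24 kN/bolt; interior L_c = 79 − 27 = 52, R_n = 311.04 kN/bolt. φR_n = 0.75 × (2×165.24 + 4×311.04) = 1181.0 kN.
Tension yield (gross): A_g = 188×12 = 2256 mm². φR_n = 0.90 × 300 × 2256 = 609.1 kN.
Block shear: shear path 2×[39+2×79] = 2×197 mm, A_gv = 4728, A_nv = 2×(197 − 2.5×29)×12 = 2988 mm²; tension across gage: (85 − 1×29)×12 = 672 mm². R_n = min(0.6×450×2988, 0.6×300×4728) + 1.0×450×672 = min(806.76, 851.04) + 302.4 = 1109.2 kN. φR_n = 0.75 × 1109.2 = 831.9 kN.
Governing: min(1909.5, 1181.0, 609.1, 831.9) = 609.1 kN → gross-section yield.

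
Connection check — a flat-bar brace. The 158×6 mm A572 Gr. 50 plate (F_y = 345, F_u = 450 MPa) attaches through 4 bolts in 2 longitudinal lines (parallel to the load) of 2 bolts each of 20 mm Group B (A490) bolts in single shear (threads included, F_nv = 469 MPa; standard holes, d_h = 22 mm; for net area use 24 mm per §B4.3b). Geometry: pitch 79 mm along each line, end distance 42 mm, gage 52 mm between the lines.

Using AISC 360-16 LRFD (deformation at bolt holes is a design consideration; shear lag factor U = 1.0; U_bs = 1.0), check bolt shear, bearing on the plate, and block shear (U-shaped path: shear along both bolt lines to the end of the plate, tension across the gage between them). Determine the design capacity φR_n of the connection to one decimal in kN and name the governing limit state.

Bolt shear: A_b = π(20)²/4 = 314.16 mm². φR_n = 0.75 × 469 × 314.16 × 4 × 1 = 442.0 kN.
Bearing (6 mm plate, F_u = 450 MPa): end bolts L_c = 42 − 22/2 = 31, R_n = min(1.2×31×6×450, 2.4×20×6×450) = 100.44 kN/bolt; interior L_c = 79 − 22 = 57, R_n = 129.6 kN/bolt. φR_n = 0.75 × (2×100.44 + 2×129.6) = 345.1 kN.
Block shear: shear path 2×[42+1×79] = 2×121 mm, A_gv = 1452, A_nv = 2×(121 − 1.5×24)×6 = 1020 mm²; tension across gage: (52 − 1×24)×6 = 168 mm². R_n = min(0.6×450×1020, 0.6×345×1452) + 1.0×450×168 = min(275.4, 300.56) + 75.6 = 351 kN. φR_n = 0.75 × 351 = 263.3 kN.
Governing: min(442.0, 345.1, 263.3) = 263.3 kN → block shear.

263.3 kN (block shear governs)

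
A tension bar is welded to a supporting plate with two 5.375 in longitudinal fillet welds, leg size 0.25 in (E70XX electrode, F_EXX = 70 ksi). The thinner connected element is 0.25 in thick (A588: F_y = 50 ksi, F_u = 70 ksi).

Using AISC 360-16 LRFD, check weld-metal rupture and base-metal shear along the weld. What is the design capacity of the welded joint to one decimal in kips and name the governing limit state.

59.9 kips (weld metal governs)

Weld metal: throat = 0.707×0.25 = 0.17675 in, L = 2×5.375 = 10.75 in. φR_n = 0.75 × 0.6 × 70 × 0.17675 × 10.75 = 59.9 kips.
Base metal shear (0.25 in plate): yield φR_n = 1.0×0.6×50×0.25×10.75 = 80.6 kips; rupture φR_n = 0.75×0.6×70×0.25×10.75 = 84.7 kips; take 80.6 kips (yield).
Governing: min(59.9, 80.6) = 59.9 kips → weld metal.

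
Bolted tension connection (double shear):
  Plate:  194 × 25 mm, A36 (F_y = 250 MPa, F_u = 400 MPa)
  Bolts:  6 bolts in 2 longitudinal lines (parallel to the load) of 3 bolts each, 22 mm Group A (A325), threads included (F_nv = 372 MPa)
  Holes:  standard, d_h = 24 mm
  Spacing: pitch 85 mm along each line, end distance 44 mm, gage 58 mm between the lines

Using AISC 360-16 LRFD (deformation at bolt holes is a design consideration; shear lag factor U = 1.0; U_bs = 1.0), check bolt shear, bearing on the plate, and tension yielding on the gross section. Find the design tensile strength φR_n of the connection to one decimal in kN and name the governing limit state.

Bolt shear: A_b = π(22)²/4 = 380.13 mm². φR_n = 0.75 × 372 × 380.13 × 6 × 2 = 1272.7 kN.
Bearing (25 mm plate, F_u = 400 MPa): end bolts L_c = 44 − 24/2 = 32, R_n = min(1.2×32×25×400, 2.4×22×25×400) = 384 kN/bolt; interior L_c = 85 − 24 = 61, R_n = 528 kN/bolt. φR_n = 0.75 × (2×384 + 4×528) = 2160.0 kN.
Tension yield (gross): A_g = 194×25 = 4850 mm². φR_n = 0.90 × 250 × 4850 = 1091.3 kN.
Governing: min(1272.7, 2160.0, 1091.3) = 1091.3 kN → gross-section yield.

1091.3 kN (gross-section yield governs)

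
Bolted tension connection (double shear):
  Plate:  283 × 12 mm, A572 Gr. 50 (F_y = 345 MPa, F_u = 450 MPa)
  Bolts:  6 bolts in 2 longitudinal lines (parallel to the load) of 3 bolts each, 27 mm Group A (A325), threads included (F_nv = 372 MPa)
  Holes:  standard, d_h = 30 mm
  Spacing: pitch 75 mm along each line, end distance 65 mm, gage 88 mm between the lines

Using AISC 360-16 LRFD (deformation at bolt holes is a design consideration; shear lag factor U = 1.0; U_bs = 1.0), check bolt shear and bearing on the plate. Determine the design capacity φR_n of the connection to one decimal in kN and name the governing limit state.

1360.8 kN (bearing governs)

Bolt shear: A_b = π(27)²/4 = 572.56 mm². φR_n = 0.75 × 372 × 572.56 × 6 × 2 = 1916.9 kN.
Bearing (12 mm plate, F_u = 450 MPa): end bolts L_c = 65 − 30/2 = 50, R_n = min(1.2×50×12×450, 2.4×27×12×450) = 324 kN/bolt; interior L_c = 75 − 30 = 45, R_n = 291.6 kN/bolt. φR_n = 0.75 × (2×324 + 4×291.6) = 1360.8 kN.
Governing: min(1916.9, 1360.8) = 1360.8 kN → bearing.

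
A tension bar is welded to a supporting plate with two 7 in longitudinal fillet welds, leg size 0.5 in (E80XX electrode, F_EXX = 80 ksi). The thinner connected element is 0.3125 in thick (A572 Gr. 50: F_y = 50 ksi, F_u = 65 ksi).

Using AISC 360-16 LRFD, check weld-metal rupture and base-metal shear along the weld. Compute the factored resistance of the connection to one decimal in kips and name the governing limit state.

Weld metal: throat = 0.707×0.5 = 0.3535 in, L = 2×7 = 14 in. φR_n = 0.75 × 0.6 × 80 × 0.3535 × 14 = 178.2 kips.
Base metal shear (0.3125 in plate): yield φR_n = 1.0×0.6×50×0.3125×14 = 131.3 kips; rupture φR_n = 0.75×0.6×65×0.3125×14 = 128.0 kips; take 128.0 kips (rupture).
Governing: min(178.2, 128.0) = 128.0 kips → base-metal shear.

128.0 kips (base-metal shear governs)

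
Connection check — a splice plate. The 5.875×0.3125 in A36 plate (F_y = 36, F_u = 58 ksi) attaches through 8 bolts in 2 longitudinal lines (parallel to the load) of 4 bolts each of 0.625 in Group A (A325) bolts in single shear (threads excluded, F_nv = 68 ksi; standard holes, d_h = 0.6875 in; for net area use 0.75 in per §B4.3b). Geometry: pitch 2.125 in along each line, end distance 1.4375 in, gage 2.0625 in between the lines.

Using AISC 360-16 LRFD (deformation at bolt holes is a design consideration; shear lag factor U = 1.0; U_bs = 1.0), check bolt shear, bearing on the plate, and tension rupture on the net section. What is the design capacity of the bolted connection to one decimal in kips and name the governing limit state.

Bolt shear: A_b = π(0.625)²/4 = 0.3068 in². φR_n = 0.75 × 68 × 0.3068 × 8 × 1 = 125.2 kips.
Bearing (0.3125 in plate, F_u = 58 ksi): end bolts L_c = 1.4375 − 0.6875/2 = 1.09375, R_n = min(1.2×1.09375×0.3125×58, 2.4×0.625×0.3125×58) = 23.789 kips/bolt; interior L_c = 2.125 − 0.6875 = 1.4375, R_n = 27.188 kips/bolt. φR_n = 0.75 × (2×23.789 + 6×27.188) = 158.0 kips.
Tension rupture (net): A_n = (5.875 − 2×0.75)×0.3125 = 1.3672 in² (U = 1.0, A_e = A_n). φR_n = 0.75 × 58 × 1.3672 = 59.5 kips.
Governing: min(125.2, 158.0, 59.5) = 59.5 kips → net-section rupture.

59.5 kips (net-section rupture governs)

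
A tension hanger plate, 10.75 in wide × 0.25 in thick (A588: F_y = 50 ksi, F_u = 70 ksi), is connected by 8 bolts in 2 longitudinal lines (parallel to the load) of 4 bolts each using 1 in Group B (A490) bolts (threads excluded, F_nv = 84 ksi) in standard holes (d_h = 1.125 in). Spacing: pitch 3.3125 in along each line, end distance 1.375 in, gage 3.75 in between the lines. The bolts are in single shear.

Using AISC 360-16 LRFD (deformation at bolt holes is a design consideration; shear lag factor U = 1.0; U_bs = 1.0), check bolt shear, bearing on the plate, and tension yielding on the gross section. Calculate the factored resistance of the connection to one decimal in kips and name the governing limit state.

120.9 kips (gross-section yield governs)

Bolt shear: A_b = π(1)²/4 = 0.7854 in². φR_n = 0.75 × 84 × 0.7854 × 8 × 1 = 395.8 kips.
Bearing (0.25 in plate, F_u = 70 ksi): end bolts L_c = 1.375 − 1.125/2 = 0.8125, R_n = min(1.2×0.8125×0.25×70, 2.4×1×0.25×70) = 17.063 kips/bolt; interior L_c = 3.3125 − 1.125 = 2.1875, R_n = 42 kips/bolt. φR_n = 0.75 × (2×17.063 + 6×42) = 214.6 kips.
Tension yield (gross): A_g = 10.75×0.25 = 2.6875 in². φR_n = 0.90 × 50 × 2.6875 = 120.9 kips.
Governing: min(395.8, 214.6, 120.9) = 120.9 kips → gross-section yield.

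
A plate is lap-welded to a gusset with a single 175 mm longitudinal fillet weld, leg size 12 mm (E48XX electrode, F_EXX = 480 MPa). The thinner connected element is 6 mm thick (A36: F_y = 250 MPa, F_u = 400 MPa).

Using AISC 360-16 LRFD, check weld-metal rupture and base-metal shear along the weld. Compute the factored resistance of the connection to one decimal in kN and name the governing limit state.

157.5 kN (base-metal shear governs)

Weld metal: throat = 0.707×12 = 8.484 mm, L = 175 mm. φR_n = 0.75 × 0.6 × 480 × 8.484 × 175 = 320.7 kN.
Base metal shear (6 mm plate): yield φR_n = 1.0×0.6×250×6×175 = 157.5 kN; rupture φR_n = 0.75×0.6×400×6×175 = 189.0 kN; take 157.5 kN (yield).
Governing: min(320.7, 157.5) = 157.5 kN → base-metal shear.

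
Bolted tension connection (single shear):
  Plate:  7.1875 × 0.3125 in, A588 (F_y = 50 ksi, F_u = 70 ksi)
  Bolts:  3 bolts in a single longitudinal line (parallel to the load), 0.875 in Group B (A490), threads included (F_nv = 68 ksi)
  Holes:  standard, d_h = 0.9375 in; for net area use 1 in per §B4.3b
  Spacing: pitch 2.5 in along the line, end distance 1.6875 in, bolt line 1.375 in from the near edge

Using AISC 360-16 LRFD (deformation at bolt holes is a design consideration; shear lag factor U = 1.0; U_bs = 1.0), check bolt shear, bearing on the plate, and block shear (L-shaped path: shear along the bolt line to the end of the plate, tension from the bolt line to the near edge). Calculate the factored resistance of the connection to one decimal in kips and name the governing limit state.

55.6 kips (block shear governs)

Bolt shear: A_b = π(0.875)²/4 = 0.60132 in². φR_n = 0.75 × 68 × 0.60132 × 3 × 1 = 92.0 kips.
Bearing (0.3125 in plate, F_u = 70 ksi): end bolts L_c = 1.6875 − 0.9375/2 = 1.21875, R_n = min(1.2×1.21875×0.3125×70, 2.4×0.875×0.3125×70) = 31.992 kips/bolt; interior L_c = 2.5 − 0.9375 = 1.5625, R_n = 41.016 kips/bolt. φR_n = 0.75 × (1×31.992 + 2×41.016) = 85.5 kips.
Block shear: shear path 1×[1.6875+2×2.5] = 1×6.6875 in, A_gv = 2.0898, A_nv = 1×(6.6875 − 2.5×1)×0.3125 = 1.3086 in²; tension to near edge: (1.375 − 0.5×1)×0.3125 = 0.27344 in². R_n = min(0.6×70×1.3086, 0.6×50×2.0898) + 1.0×70×0.27344 = min(54.961, 62.694) + 19.141 = 74.102 kips. φR_n = 0.75 × 74.102 = 55.6 kips.
Governing: min(92.0, 85.5, 55.6) = 55.6 kips → block shear.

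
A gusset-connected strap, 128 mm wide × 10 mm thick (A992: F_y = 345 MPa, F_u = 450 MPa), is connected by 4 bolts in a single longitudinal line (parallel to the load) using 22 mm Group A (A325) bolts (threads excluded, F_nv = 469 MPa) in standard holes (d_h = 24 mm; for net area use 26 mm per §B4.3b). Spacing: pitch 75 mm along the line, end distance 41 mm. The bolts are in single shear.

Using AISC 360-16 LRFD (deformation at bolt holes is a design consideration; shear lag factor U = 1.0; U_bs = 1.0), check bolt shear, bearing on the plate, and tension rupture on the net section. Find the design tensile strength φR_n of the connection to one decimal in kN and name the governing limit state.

Bolt shear: A_b = π(22)²/4 = 380.13 mm². φR_n = 0.75 × 469 × 380.13 × 4 × 1 = 534.8 kN.
Bearing (10 mm plate, F_u = 450 MPa): end bolts L_c = 41 − 24/2 = 29, R_n = min(1.2×29×10×450, 2.4×22×10×450) = 156.6 kN/bolt; interior L_c = 75 − 24 = 51, R_n = 237.6 kN/bolt. φR_n = 0.75 × (1×156.6 + 3×237.6) = 652.1 kN.
Tension rupture (net): A_n = (128 − 1×26)×10 = 1020 mm² (U = 1.0, A_e = A_n). φR_n = 0.75 × 450 × 1020 = 344.3 kN.
Governing: min(534.8, 652.1, 344.3) = 344.3 kN → net-section rupture.

344.3 kN (net-section rupture governs)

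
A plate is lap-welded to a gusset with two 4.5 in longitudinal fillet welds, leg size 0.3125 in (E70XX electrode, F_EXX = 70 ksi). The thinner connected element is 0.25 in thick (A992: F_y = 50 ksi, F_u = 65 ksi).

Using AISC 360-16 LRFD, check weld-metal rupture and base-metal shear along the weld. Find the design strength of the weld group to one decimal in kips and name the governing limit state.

62.6 kips (weld metal governs)

Weld metal: throat = 0.707×0.3125 = 0.22094 in, L = 2×4.5 = 9 in. φR_n = 0.75 × 0.6 × 70 × 0.22094 × 9 = 62.6 kips.
Base metal shear (0.25 in plate): yield φR_n = 1.0×0.6×50×0.25×9 = 67.5 kips; rupture φR_n = 0.75×0.6×65×0.25×9 = 65.8 kips; take 65.8 kips (rupture).
Governing: min(62.6, 65.8) = 62.6 kips → weld metal.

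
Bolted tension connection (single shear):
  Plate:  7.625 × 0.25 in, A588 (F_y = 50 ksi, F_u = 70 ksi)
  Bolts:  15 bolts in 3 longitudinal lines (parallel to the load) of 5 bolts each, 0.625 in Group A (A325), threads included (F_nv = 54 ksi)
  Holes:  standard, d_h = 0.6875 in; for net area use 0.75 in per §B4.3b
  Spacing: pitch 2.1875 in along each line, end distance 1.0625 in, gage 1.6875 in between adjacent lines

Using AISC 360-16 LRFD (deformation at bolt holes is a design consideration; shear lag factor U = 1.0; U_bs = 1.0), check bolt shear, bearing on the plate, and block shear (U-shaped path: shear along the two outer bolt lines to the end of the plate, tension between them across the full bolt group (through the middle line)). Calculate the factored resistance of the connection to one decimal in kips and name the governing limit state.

Bolt shear: A_b = π(0.625)²/4 = 0.3068 in². φR_n = 0.75 × 54 × 0.3068 × 15 × 1 = 186.4 kips.
Bearing (0.25 in plate, F_u = 70 ksi): end bolts L_c = 1.0625 − 0.6875/2 = 0.71875, R_n = min(1.2×0.71875×0.25×70, 2.4×0.625×0.25×70) = 15.094 kips/bolt; interior L_c = 2.1875 − 0.6875 = 1.5, R_n = 26.25 kips/bolt. φR_n = 0.75 × (3×15.094 + 12×26.25) = 270.2 kips.
Block shear: shear path 2×[1.0625+4×2.1875] = 2×9.8125 in, A_gv = 4.9063, A_nv = 2×(9.8125 − 4.5×0.75)×0.25 = 3.2188 in²; tension across gage: (3.375 − 2×0.75)×0.25 = 0.46875 in². R_n = min(0.6×70×3.2188, 0.6×50×4.9063) + 1.0×70×0.46875 = min(135.19, 147.19) + 32.813 = 168 kips. φR_n = 0.75 × 168 = 126.0 kips.
Governing: min(186.4, 270.2, 126.0) = 126.0 kips → block shear.

126.0 kips (block shear governs)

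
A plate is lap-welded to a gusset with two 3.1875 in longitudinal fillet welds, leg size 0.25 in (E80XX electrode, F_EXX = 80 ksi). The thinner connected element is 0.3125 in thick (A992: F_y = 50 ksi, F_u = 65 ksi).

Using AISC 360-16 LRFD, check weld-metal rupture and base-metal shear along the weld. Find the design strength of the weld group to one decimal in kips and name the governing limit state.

40.6 kips (weld metal governs)

Weld metal: throat = 0.707×0.25 = 0.17675 in, L = 2×3.1875 = 6.375 in. φR_n = 0.75 × 0.6 × 80 × 0.17675 × 6.375 = 40.6 kips.
Base metal shear (0.3125 in plate): yield φR_n = 1.0×0.6×50×0.3125×6.375 = 59.8 kips; rupture φR_n = 0.75×0.6×65×0.3125×6.375 = 58.3 kips; take 58.3 kips (rupture).
Governing: min(40.6, 58.3) = 40.6 kips → weld metal.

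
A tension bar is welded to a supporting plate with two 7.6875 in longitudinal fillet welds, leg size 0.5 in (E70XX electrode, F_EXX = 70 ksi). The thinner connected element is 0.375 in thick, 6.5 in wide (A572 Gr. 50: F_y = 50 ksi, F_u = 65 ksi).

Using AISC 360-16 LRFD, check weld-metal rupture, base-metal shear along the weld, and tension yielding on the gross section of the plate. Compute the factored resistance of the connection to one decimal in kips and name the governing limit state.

109.7 kips (gross-section yield governs)

Weld metal: throat = 0.707×0.5 = 0.3535 in, L = 2×7.6875 = 15.375 in. φR_n = 0.75 × 0.6 × 70 × 0.3535 × 15.375 = 171.2 kips.
Base metal shear (0.375 in plate): yield φR_n = 1.0×0.6×50×0.375×15.375 = 173.0 kips; rupture φR_n = 0.75×0.6×65×0.375×15.375 = 168.6 kips; take 168.6 kips (rupture).
Tension yield (gross): A_g = 6.5×0.375 = 2.4375 in². φR_n = 0.90 × 50 × 2.4375 = 109.7 kips.
Governing: min(171.2, 168.6, 109.7) = 109.7 kips → gross-section yield.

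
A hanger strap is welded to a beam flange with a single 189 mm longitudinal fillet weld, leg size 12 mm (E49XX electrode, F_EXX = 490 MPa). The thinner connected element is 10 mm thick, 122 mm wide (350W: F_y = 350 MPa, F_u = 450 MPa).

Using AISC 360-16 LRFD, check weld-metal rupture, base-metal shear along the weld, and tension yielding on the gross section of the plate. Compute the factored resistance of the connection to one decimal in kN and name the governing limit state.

353.6 kN (weld metal governs)

Weld metal: throat = 0.707×12 = 8.484 mm, L = 189 mm. φR_n = 0.75 × 0.6 × 490 × 8.484 × 189 = 353.6 kN.
Base metal shear (10 mm plate): yield φR_n = 1.0×0.6×350×10×189 = 396.9 kN; rupture φR_n = 0.75×0.6×450×10×189 = 382.7 kN; take 382.7 kN (rupture).
Tension yield (gross): A_g = 122×10 = 1220 mm². φR_n = 0.90 × 350 × 1220 = 384.3 kN.
Governing: min(353.6, 382.7, 384.3) = 353.6 kN → weld metal.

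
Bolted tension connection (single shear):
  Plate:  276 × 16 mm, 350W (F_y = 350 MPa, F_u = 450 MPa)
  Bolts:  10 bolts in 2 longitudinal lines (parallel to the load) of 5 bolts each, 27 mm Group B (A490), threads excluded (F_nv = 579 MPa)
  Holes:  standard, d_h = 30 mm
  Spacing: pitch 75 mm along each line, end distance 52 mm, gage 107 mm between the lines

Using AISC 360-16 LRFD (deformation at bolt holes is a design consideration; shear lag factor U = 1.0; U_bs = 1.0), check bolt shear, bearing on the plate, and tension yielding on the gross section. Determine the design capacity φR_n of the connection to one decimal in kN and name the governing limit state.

1391.0 kN (gross-section yield governs)

Bolt shear: A_b = π(27)²/4 = 572.56 mm². φR_n = 0.75 × 579 × 572.56 × 10 × 1 = 2486.3 kN.
Bearing (16 mm plate, F_u = 450 MPa): end bolts L_c = 52 − 30/2 = 37, R_n = min(1.2×37×16×450, 2.4×27×16×450) = 319.68 kN/bolt; interior L_c = 75 − 30 = 45, R_n = 388.8 kN/bolt. φR_n = 0.75 × (2×319.68 + 8×388.8) = 2812.3 kN.
Tension yield (gross): A_g = 276×16 = 4416 mm². φR_n = 0.90 × 350 × 4416 = 1391.0 kN.
Governing: min(2486.3, 2812.3, 1391.0) = 1391.0 kN → gross-section yield.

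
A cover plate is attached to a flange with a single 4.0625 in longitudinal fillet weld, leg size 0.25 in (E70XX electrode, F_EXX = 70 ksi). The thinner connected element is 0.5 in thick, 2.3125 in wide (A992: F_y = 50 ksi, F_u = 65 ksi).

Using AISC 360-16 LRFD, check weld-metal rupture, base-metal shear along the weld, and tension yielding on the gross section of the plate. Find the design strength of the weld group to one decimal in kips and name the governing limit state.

Weld metal: throat = 0.707×0.25 = 0.17675 in, L = 4.0625 in. φR_n = 0.75 × 0.6 × 70 × 0.17675 × 4.0625 = 22.6 kips.
Base metal shear (0.5 in plate): yield φR_n = 1.0×0.6×50×0.5×4.0625 = 60.9 kips; rupture φR_n = 0.75×0.6×65×0.5×4.0625 = 59.4 kips; take 59.4 kips (rupture).
Tension yield (gross): A_g = 2.3125×0.5 = 1.1563 in². φR_n = 0.90 × 50 × 1.1563 = 52.0 kips.
Governing: min(22.6, 59.4, 52.0) = 22.6 kips → weld metal.

22.6 kips (weld metal governs)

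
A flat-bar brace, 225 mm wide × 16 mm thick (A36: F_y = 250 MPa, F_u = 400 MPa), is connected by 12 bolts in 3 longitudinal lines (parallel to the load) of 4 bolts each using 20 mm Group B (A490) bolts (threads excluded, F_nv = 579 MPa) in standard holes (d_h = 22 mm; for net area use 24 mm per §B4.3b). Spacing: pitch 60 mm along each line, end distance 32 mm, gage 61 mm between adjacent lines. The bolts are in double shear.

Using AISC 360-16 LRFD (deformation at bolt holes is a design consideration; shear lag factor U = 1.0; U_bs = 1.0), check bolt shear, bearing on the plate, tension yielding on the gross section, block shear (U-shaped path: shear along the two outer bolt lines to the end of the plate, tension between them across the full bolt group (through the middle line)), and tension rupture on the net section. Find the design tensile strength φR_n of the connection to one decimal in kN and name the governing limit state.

734.4 kN (net-section rupture governs)

Bolt shear: A_b = π(20)²/4 = 314.16 mm². φR_n = 0.75 × 579 × 314.16 × 12 × 2 = 3274.2 kN.
Bearing (16 mm plate, F_u = 400 MPa): end bolts L_c = 32 − 22/2 = 21, R_n = min(1.2×21×16×400, 2.4×20×16×400) = 161.28 kN/bolt; interior L_c = 60 − 22 = 38, R_n = 291.84 kN/bolt. φR_n = 0.75 × (3×161.28 + 9×291.84) = 2332.8 kN.
Tension yield (gross): A_g = 225×16 = 3600 mm². φR_n = 0.90 × 250 × 3600 = 810.0 kN.
Block shear: shear path 2×[32+3×60] = 2×212 mm, A_gv = 6784, A_nv = 2×(212 − 3.5×24)×16 = 4096 mm²; tension across gage: (122 − 2×24)×16 = 1184 mm². R_n = min(0.6×400×4096, 0.6×250×6784) + 1.0×400×1184 = min(983.04, 1017.6) + 473.6 = 1456.6 kN. φR_n = 0.75 × 1456.6 = 1092.5 kN.
Tension rupture (net): A_n = (225 − 3×24)×16 = 2448 mm² (U = 1.0, A_e = A_n). φR_n = 0.75 × 400 × 2448 = 734.4 kN.
Governing: min(3274.2, 2332.8, 810.0, 1092.5, 734.4) = 734.4 kN → net-section rupture.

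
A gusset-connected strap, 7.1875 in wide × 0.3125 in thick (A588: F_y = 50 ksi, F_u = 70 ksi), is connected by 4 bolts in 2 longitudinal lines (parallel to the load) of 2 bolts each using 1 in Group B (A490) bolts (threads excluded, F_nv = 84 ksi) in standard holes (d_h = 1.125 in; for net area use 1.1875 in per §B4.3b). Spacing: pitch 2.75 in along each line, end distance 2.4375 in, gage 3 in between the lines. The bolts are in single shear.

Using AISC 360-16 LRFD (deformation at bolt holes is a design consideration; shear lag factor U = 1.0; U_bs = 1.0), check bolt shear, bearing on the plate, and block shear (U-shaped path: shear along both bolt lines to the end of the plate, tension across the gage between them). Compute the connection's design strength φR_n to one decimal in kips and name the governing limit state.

96.8 kips (block shear governs)

Bolt shear: A_b = π(1)²/4 = 0.7854 in². φR_n = 0.75 × 84 × 0.7854 × 4 × 1 = 197.9 kips.
Bearing (0.3125 in plate, F_u = 70 ksi): end bolts L_c = 2.4375 − 1.125/2 = 1.875, R_n = min(1.2×1.875×0.3125×70, 2.4×1×0.3125×70) = 49.219 kips/bolt; interior L_c = 2.75 − 1.125 = 1.625, R_n = 42.656 kips/bolt. φR_n = 0.75 × (2×49.219 + 2×42.656) = 137.8 kips.
Block shear: shear path 2×[2.4375+1×2.75] = 2×5.1875 in, A_gv = 3.2422, A_nv = 2×(5.1875 − 1.5×1.1875)×0.3125 = 2.1289 in²; tension across gage: (3 − 1×1.1875)×0.3125 = 0.56641 in². R_n = min(0.6×70×2.1289, 0.6×50×3.2422) + 1.0×70×0.56641 = min(89.414, 97.266) + 39.649 = 129.06 kips. φR_n = 0.75 × 129.06 = 96.8 kips.
Governing: min(197.9, 137.8, 96.8) = 96.8 kips → block shear.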